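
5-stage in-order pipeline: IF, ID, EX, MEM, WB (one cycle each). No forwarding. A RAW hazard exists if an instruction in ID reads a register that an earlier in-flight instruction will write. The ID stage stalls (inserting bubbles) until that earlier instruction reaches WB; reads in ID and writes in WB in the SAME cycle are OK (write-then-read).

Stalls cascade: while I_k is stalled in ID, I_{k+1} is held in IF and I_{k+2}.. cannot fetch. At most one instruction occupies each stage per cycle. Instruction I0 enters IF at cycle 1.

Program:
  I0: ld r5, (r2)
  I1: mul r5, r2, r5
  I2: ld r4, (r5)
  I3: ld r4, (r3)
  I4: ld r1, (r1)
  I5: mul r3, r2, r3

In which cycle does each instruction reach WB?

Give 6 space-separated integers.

Answer: 5 8 11 12 13 14

Derivation:
I0 ld r5 <- r2: IF@1 ID@2 stall=0 (-) EX@3 MEM@4 WB@5
I1 mul r5 <- r2,r5: IF@2 ID@3 stall=2 (RAW on I0.r5 (WB@5)) EX@6 MEM@7 WB@8
I2 ld r4 <- r5: IF@3 ID@6 stall=2 (RAW on I1.r5 (WB@8)) EX@9 MEM@10 WB@11
I3 ld r4 <- r3: IF@6 ID@9 stall=0 (-) EX@10 MEM@11 WB@12
I4 ld r1 <- r1: IF@9 ID@10 stall=0 (-) EX@11 MEM@12 WB@13
I5 mul r3 <- r2,r3: IF@10 ID@11 stall=0 (-) EX@12 MEM@13 WB@14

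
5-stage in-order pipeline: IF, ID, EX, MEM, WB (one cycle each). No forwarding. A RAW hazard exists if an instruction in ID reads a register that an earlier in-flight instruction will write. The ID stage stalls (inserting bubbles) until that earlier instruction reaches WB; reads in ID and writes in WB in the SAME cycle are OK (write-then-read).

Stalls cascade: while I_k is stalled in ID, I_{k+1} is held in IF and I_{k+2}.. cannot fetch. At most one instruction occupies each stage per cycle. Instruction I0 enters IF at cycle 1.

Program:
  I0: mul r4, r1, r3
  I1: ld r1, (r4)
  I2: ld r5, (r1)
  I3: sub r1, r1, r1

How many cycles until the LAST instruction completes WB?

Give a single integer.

Answer: 12

Derivation:
I0 mul r4 <- r1,r3: IF@1 ID@2 stall=0 (-) EX@3 MEM@4 WB@5
I1 ld r1 <- r4: IF@2 ID@3 stall=2 (RAW on I0.r4 (WB@5)) EX@6 MEM@7 WB@8
I2 ld r5 <- r1: IF@3 ID@6 stall=2 (RAW on I1.r1 (WB@8)) EX@9 MEM@10 WB@11
I3 sub r1 <- r1,r1: IF@6 ID@9 stall=0 (-) EX@10 MEM@11 WB@12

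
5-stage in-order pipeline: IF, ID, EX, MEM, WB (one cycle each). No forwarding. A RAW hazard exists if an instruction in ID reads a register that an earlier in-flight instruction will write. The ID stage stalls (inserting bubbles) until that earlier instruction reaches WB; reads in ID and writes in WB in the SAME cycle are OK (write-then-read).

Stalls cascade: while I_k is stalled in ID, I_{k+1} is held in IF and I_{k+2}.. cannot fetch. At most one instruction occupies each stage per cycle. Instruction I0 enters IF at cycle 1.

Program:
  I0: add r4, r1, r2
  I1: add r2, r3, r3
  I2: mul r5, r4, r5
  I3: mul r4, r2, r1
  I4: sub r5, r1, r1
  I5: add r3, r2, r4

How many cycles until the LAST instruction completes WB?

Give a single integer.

I0 add r4 <- r1,r2: IF@1 ID@2 stall=0 (-) EX@3 MEM@4 WB@5
I1 add r2 <- r3,r3: IF@2 ID@3 stall=0 (-) EX@4 MEM@5 WB@6
I2 mul r5 <- r4,r5: IF@3 ID@4 stall=1 (RAW on I0.r4 (WB@5)) EX@6 MEM@7 WB@8
I3 mul r4 <- r2,r1: IF@4 ID@6 stall=0 (-) EX@7 MEM@8 WB@9
I4 sub r5 <- r1,r1: IF@6 ID@7 stall=0 (-) EX@8 MEM@9 WB@10
I5 add r3 <- r2,r4: IF@7 ID@8 stall=1 (RAW on I3.r4 (WB@9)) EX@10 MEM@11 WB@12

Answer: 12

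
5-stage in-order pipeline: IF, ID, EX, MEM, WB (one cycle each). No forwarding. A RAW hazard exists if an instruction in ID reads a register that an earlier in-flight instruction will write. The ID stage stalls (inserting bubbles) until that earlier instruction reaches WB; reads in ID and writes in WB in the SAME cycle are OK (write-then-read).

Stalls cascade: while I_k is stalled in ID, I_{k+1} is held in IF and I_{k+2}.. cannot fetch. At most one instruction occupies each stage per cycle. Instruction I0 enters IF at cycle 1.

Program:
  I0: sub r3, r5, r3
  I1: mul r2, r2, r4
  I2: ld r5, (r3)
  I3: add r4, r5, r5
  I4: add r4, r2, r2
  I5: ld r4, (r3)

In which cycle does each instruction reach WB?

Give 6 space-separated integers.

I0 sub r3 <- r5,r3: IF@1 ID@2 stall=0 (-) EX@3 MEM@4 WB@5
I1 mul r2 <- r2,r4: IF@2 ID@3 stall=0 (-) EX@4 MEM@5 WB@6
I2 ld r5 <- r3: IF@3 ID@4 stall=1 (RAW on I0.r3 (WB@5)) EX@6 MEM@7 WB@8
I3 add r4 <- r5,r5: IF@4 ID@6 stall=2 (RAW on I2.r5 (WB@8)) EX@9 MEM@10 WB@11
I4 add r4 <- r2,r2: IF@6 ID@9 stall=0 (-) EX@10 MEM@11 WB@12
I5 ld r4 <- r3: IF@9 ID@10 stall=0 (-) EX@11 MEM@12 WB@13

Answer: 5 6 8 11 12 13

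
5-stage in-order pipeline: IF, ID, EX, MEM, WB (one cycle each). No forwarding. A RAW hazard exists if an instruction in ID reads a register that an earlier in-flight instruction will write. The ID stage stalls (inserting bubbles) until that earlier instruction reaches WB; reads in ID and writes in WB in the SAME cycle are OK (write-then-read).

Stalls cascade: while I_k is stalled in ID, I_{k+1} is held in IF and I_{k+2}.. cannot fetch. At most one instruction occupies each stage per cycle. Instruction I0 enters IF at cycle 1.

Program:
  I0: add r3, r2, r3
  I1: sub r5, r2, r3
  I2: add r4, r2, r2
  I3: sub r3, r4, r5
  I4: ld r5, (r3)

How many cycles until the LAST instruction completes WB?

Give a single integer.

Answer: 15

Derivation:
I0 add r3 <- r2,r3: IF@1 ID@2 stall=0 (-) EX@3 MEM@4 WB@5
I1 sub r5 <- r2,r3: IF@2 ID@3 stall=2 (RAW on I0.r3 (WB@5)) EX@6 MEM@7 WB@8
I2 add r4 <- r2,r2: IF@3 ID@6 stall=0 (-) EX@7 MEM@8 WB@9
I3 sub r3 <- r4,r5: IF@6 ID@7 stall=2 (RAW on I2.r4 (WB@9)) EX@10 MEM@11 WB@12
I4 ld r5 <- r3: IF@7 ID@10 stall=2 (RAW on I3.r3 (WB@12)) EX@13 MEM@14 WB@15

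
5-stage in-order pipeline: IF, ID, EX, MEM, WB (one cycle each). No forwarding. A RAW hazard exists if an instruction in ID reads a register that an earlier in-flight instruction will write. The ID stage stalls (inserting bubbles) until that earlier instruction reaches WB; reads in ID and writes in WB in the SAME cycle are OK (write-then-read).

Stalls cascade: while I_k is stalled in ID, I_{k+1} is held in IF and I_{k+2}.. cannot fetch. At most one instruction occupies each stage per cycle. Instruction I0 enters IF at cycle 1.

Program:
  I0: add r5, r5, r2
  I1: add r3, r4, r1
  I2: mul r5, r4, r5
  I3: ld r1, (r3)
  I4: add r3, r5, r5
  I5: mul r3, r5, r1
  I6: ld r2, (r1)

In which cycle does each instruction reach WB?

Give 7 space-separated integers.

I0 add r5 <- r5,r2: IF@1 ID@2 stall=0 (-) EX@3 MEM@4 WB@5
I1 add r3 <- r4,r1: IF@2 ID@3 stall=0 (-) EX@4 MEM@5 WB@6
I2 mul r5 <- r4,r5: IF@3 ID@4 stall=1 (RAW on I0.r5 (WB@5)) EX@6 MEM@7 WB@8
I3 ld r1 <- r3: IF@4 ID@6 stall=0 (-) EX@7 MEM@8 WB@9
I4 add r3 <- r5,r5: IF@6 ID@7 stall=1 (RAW on I2.r5 (WB@8)) EX@9 MEM@10 WB@11
I5 mul r3 <- r5,r1: IF@7 ID@9 stall=0 (-) EX@10 MEM@11 WB@12
I6 ld r2 <- r1: IF@9 ID@10 stall=0 (-) EX@11 MEM@12 WB@13

Answer: 5 6 8 9 11 12 13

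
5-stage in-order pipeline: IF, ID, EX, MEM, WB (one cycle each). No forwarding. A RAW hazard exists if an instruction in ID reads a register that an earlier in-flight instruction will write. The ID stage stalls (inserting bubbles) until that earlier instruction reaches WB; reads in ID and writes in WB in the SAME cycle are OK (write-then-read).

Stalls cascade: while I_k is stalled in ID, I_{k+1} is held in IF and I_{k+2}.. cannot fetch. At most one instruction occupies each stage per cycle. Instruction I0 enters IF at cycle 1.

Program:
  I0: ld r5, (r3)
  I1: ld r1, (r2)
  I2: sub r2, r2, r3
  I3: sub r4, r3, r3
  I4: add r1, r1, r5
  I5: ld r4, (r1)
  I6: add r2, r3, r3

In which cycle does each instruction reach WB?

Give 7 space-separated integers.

Answer: 5 6 7 8 9 12 13

Derivation:
I0 ld r5 <- r3: IF@1 ID@2 stall=0 (-) EX@3 MEM@4 WB@5
I1 ld r1 <- r2: IF@2 ID@3 stall=0 (-) EX@4 MEM@5 WB@6
I2 sub r2 <- r2,r3: IF@3 ID@4 stall=0 (-) EX@5 MEM@6 WB@7
I3 sub r4 <- r3,r3: IF@4 ID@5 stall=0 (-) EX@6 MEM@7 WB@8
I4 add r1 <- r1,r5: IF@5 ID@6 stall=0 (-) EX@7 MEM@8 WB@9
I5 ld r4 <- r1: IF@6 ID@7 stall=2 (RAW on I4.r1 (WB@9)) EX@10 MEM@11 WB@12
I6 add r2 <- r3,r3: IF@7 ID@10 stall=0 (-) EX@11 MEM@12 WB@13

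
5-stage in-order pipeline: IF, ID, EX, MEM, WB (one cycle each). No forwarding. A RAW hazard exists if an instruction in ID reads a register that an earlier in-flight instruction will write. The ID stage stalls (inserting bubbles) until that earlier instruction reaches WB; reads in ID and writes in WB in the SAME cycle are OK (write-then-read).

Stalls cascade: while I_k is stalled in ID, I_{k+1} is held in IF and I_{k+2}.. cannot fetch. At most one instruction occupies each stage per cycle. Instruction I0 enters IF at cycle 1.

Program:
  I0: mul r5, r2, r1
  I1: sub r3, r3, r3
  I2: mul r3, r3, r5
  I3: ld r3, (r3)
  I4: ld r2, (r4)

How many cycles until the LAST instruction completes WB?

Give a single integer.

Answer: 13

Derivation:
I0 mul r5 <- r2,r1: IF@1 ID@2 stall=0 (-) EX@3 MEM@4 WB@5
I1 sub r3 <- r3,r3: IF@2 ID@3 stall=0 (-) EX@4 MEM@5 WB@6
I2 mul r3 <- r3,r5: IF@3 ID@4 stall=2 (RAW on I1.r3 (WB@6)) EX@7 MEM@8 WB@9
I3 ld r3 <- r3: IF@4 ID@7 stall=2 (RAW on I2.r3 (WB@9)) EX@10 MEM@11 WB@12
I4 ld r2 <- r4: IF@7 ID@10 stall=0 (-) EX@11 MEM@12 WB@13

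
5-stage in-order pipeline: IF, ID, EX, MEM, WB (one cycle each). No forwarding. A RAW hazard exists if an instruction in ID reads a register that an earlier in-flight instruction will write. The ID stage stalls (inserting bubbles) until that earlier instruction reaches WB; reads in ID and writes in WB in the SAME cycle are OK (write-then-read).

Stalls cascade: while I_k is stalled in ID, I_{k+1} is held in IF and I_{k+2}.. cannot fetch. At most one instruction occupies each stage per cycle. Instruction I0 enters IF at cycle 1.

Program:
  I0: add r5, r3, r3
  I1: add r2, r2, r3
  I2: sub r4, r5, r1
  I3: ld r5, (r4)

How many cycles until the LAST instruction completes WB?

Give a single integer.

Answer: 11

Derivation:
I0 add r5 <- r3,r3: IF@1 ID@2 stall=0 (-) EX@3 MEM@4 WB@5
I1 add r2 <- r2,r3: IF@2 ID@3 stall=0 (-) EX@4 MEM@5 WB@6
I2 sub r4 <- r5,r1: IF@3 ID@4 stall=1 (RAW on I0.r5 (WB@5)) EX@6 MEM@7 WB@8
I3 ld r5 <- r4: IF@4 ID@6 stall=2 (RAW on I2.r4 (WB@8)) EX@9 MEM@10 WB@11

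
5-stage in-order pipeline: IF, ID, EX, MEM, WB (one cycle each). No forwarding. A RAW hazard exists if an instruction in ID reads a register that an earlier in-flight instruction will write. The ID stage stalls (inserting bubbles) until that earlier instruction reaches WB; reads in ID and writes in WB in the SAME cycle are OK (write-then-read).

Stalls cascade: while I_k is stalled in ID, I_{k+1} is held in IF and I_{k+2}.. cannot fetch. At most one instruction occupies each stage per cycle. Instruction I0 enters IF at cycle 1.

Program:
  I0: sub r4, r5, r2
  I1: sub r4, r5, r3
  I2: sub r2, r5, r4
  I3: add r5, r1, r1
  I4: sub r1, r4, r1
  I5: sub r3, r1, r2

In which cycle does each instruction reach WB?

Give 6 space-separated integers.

Answer: 5 6 9 10 11 14

Derivation:
I0 sub r4 <- r5,r2: IF@1 ID@2 stall=0 (-) EX@3 MEM@4 WB@5
I1 sub r4 <- r5,r3: IF@2 ID@3 stall=0 (-) EX@4 MEM@5 WB@6
I2 sub r2 <- r5,r4: IF@3 ID@4 stall=2 (RAW on I1.r4 (WB@6)) EX@7 MEM@8 WB@9
I3 add r5 <- r1,r1: IF@4 ID@7 stall=0 (-) EX@8 MEM@9 WB@10
I4 sub r1 <- r4,r1: IF@7 ID@8 stall=0 (-) EX@9 MEM@10 WB@11
I5 sub r3 <- r1,r2: IF@8 ID@9 stall=2 (RAW on I4.r1 (WB@11)) EX@12 MEM@13 WB@14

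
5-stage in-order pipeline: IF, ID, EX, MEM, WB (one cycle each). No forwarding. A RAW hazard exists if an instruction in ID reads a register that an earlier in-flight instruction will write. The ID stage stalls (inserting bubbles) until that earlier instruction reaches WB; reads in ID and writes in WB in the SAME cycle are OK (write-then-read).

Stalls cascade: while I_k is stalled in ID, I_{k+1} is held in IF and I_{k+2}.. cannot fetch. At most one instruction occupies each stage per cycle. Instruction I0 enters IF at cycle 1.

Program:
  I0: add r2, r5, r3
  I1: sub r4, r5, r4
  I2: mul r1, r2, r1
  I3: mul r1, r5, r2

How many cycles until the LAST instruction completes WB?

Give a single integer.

Answer: 9

Derivation:
I0 add r2 <- r5,r3: IF@1 ID@2 stall=0 (-) EX@3 MEM@4 WB@5
I1 sub r4 <- r5,r4: IF@2 ID@3 stall=0 (-) EX@4 MEM@5 WB@6
I2 mul r1 <- r2,r1: IF@3 ID@4 stall=1 (RAW on I0.r2 (WB@5)) EX@6 MEM@7 WB@8
I3 mul r1 <- r5,r2: IF@4 ID@6 stall=0 (-) EX@7 MEM@8 WB@9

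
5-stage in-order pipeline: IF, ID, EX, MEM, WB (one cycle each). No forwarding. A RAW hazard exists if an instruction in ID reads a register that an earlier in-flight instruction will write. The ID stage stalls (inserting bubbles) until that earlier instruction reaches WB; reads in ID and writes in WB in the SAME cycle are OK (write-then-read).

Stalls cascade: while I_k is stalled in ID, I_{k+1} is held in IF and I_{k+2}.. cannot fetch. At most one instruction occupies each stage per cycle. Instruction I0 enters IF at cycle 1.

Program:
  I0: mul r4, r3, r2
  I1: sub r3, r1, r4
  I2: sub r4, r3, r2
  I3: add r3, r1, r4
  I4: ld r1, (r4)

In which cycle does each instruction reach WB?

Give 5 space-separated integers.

I0 mul r4 <- r3,r2: IF@1 ID@2 stall=0 (-) EX@3 MEM@4 WB@5
I1 sub r3 <- r1,r4: IF@2 ID@3 stall=2 (RAW on I0.r4 (WB@5)) EX@6 MEM@7 WB@8
I2 sub r4 <- r3,r2: IF@3 ID@6 stall=2 (RAW on I1.r3 (WB@8)) EX@9 MEM@10 WB@11
I3 add r3 <- r1,r4: IF@6 ID@9 stall=2 (RAW on I2.r4 (WB@11)) EX@12 MEM@13 WB@14
I4 ld r1 <- r4: IF@9 ID@12 stall=0 (-) EX@13 MEM@14 WB@15

Answer: 5 8 11 14 15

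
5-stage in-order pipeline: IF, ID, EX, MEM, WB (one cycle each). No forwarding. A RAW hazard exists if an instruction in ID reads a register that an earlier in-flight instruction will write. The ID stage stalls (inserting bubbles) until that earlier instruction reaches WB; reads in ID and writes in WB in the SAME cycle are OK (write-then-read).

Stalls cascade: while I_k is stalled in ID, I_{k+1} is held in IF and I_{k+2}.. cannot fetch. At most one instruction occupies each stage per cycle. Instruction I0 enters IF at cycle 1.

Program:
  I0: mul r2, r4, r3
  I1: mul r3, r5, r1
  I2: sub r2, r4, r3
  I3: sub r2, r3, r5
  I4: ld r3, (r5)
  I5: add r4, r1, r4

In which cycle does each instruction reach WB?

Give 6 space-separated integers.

Answer: 5 6 9 10 11 12

Derivation:
I0 mul r2 <- r4,r3: IF@1 ID@2 stall=0 (-) EX@3 MEM@4 WB@5
I1 mul r3 <- r5,r1: IF@2 ID@3 stall=0 (-) EX@4 MEM@5 WB@6
I2 sub r2 <- r4,r3: IF@3 ID@4 stall=2 (RAW on I1.r3 (WB@6)) EX@7 MEM@8 WB@9
I3 sub r2 <- r3,r5: IF@4 ID@7 stall=0 (-) EX@8 MEM@9 WB@10
I4 ld r3 <- r5: IF@7 ID@8 stall=0 (-) EX@9 MEM@10 WB@11
I5 add r4 <- r1,r4: IF@8 ID@9 stall=0 (-) EX@10 MEM@11 WB@12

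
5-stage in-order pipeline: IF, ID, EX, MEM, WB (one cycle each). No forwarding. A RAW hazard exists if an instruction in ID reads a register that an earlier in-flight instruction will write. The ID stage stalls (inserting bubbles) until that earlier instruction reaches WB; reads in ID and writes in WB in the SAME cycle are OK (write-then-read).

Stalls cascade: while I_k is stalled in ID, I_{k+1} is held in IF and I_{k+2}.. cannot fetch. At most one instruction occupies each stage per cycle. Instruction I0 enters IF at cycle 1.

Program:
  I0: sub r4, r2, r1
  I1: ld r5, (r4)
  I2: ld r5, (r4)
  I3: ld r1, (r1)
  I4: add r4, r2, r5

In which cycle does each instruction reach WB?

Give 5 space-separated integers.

Answer: 5 8 9 10 12

Derivation:
I0 sub r4 <- r2,r1: IF@1 ID@2 stall=0 (-) EX@3 MEM@4 WB@5
I1 ld r5 <- r4: IF@2 ID@3 stall=2 (RAW on I0.r4 (WB@5)) EX@6 MEM@7 WB@8
I2 ld r5 <- r4: IF@3 ID@6 stall=0 (-) EX@7 MEM@8 WB@9
I3 ld r1 <- r1: IF@6 ID@7 stall=0 (-) EX@8 MEM@9 WB@10
I4 add r4 <- r2,r5: IF@7 ID@8 stall=1 (RAW on I2.r5 (WB@9)) EX@10 MEM@11 WB@12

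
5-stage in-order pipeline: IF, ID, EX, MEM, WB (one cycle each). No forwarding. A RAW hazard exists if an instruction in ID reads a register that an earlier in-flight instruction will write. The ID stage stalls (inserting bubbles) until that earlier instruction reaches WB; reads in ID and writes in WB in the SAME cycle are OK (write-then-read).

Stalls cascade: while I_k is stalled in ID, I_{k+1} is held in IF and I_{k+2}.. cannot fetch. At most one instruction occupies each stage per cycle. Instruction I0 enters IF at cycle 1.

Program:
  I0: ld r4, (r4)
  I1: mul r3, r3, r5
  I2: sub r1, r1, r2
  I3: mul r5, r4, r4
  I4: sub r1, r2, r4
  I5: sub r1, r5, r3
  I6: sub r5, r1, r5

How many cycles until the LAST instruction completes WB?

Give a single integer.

I0 ld r4 <- r4: IF@1 ID@2 stall=0 (-) EX@3 MEM@4 WB@5
I1 mul r3 <- r3,r5: IF@2 ID@3 stall=0 (-) EX@4 MEM@5 WB@6
I2 sub r1 <- r1,r2: IF@3 ID@4 stall=0 (-) EX@5 MEM@6 WB@7
I3 mul r5 <- r4,r4: IF@4 ID@5 stall=0 (-) EX@6 MEM@7 WB@8
I4 sub r1 <- r2,r4: IF@5 ID@6 stall=0 (-) EX@7 MEM@8 WB@9
I5 sub r1 <- r5,r3: IF@6 ID@7 stall=1 (RAW on I3.r5 (WB@8)) EX@9 MEM@10 WB@11
I6 sub r5 <- r1,r5: IF@7 ID@9 stall=2 (RAW on I5.r1 (WB@11)) EX@12 MEM@13 WB@14

Answer: 14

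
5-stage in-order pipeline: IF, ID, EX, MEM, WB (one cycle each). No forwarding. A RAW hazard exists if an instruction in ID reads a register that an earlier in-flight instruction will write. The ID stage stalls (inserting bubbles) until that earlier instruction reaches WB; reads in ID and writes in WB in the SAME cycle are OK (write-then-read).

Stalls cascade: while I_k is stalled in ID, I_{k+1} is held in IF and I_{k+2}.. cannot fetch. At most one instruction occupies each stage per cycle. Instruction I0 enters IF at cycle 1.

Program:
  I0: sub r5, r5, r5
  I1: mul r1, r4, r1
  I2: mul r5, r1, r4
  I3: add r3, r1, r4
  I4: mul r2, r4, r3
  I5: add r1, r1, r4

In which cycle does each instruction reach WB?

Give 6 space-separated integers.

I0 sub r5 <- r5,r5: IF@1 ID@2 stall=0 (-) EX@3 MEM@4 WB@5
I1 mul r1 <- r4,r1: IF@2 ID@3 stall=0 (-) EX@4 MEM@5 WB@6
I2 mul r5 <- r1,r4: IF@3 ID@4 stall=2 (RAW on I1.r1 (WB@6)) EX@7 MEM@8 WB@9
I3 add r3 <- r1,r4: IF@4 ID@7 stall=0 (-) EX@8 MEM@9 WB@10
I4 mul r2 <- r4,r3: IF@7 ID@8 stall=2 (RAW on I3.r3 (WB@10)) EX@11 MEM@12 WB@13
I5 add r1 <- r1,r4: IF@8 ID@11 stall=0 (-) EX@12 MEM@13 WB@14

Answer: 5 6 9 10 13 14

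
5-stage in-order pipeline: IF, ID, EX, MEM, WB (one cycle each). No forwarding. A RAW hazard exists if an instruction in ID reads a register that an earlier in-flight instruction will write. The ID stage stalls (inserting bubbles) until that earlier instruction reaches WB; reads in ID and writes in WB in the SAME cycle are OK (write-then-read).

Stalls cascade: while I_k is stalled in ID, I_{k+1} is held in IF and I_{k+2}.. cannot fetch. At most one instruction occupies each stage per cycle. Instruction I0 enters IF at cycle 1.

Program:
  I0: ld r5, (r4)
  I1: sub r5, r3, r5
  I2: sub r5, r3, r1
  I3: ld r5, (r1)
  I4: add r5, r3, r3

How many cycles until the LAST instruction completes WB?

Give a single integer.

Answer: 11

Derivation:
I0 ld r5 <- r4: IF@1 ID@2 stall=0 (-) EX@3 MEM@4 WB@5
I1 sub r5 <- r3,r5: IF@2 ID@3 stall=2 (RAW on I0.r5 (WB@5)) EX@6 MEM@7 WB@8
I2 sub r5 <- r3,r1: IF@3 ID@6 stall=0 (-) EX@7 MEM@8 WB@9
I3 ld r5 <- r1: IF@6 ID@7 stall=0 (-) EX@8 MEM@9 WB@10
I4 add r5 <- r3,r3: IF@7 ID@8 stall=0 (-) EX@9 MEM@10 WB@11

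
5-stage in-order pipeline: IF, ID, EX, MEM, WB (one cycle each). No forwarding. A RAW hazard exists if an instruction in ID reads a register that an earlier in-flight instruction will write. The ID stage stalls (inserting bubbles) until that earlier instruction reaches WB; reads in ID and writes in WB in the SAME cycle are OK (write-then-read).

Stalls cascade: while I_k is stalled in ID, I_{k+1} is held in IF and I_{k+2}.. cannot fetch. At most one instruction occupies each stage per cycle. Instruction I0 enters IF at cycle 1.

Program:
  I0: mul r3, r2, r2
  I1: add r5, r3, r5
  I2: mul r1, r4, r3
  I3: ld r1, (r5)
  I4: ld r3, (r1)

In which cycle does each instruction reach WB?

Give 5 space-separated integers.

I0 mul r3 <- r2,r2: IF@1 ID@2 stall=0 (-) EX@3 MEM@4 WB@5
I1 add r5 <- r3,r5: IF@2 ID@3 stall=2 (RAW on I0.r3 (WB@5)) EX@6 MEM@7 WB@8
I2 mul r1 <- r4,r3: IF@3 ID@6 stall=0 (-) EX@7 MEM@8 WB@9
I3 ld r1 <- r5: IF@6 ID@7 stall=1 (RAW on I1.r5 (WB@8)) EX@9 MEM@10 WB@11
I4 ld r3 <- r1: IF@7 ID@9 stall=2 (RAW on I3.r1 (WB@11)) EX@12 MEM@13 WB@14

Answer: 5 8 9 11 14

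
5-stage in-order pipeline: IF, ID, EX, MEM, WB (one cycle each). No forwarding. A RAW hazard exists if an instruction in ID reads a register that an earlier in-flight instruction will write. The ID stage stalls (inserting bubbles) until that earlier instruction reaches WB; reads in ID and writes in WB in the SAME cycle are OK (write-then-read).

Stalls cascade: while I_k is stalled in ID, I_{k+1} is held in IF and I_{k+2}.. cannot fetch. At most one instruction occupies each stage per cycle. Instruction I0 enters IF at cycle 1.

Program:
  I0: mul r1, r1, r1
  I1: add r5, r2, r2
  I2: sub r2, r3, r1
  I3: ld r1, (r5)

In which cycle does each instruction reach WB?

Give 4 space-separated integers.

Answer: 5 6 8 9

Derivation:
I0 mul r1 <- r1,r1: IF@1 ID@2 stall=0 (-) EX@3 MEM@4 WB@5
I1 add r5 <- r2,r2: IF@2 ID@3 stall=0 (-) EX@4 MEM@5 WB@6
I2 sub r2 <- r3,r1: IF@3 ID@4 stall=1 (RAW on I0.r1 (WB@5)) EX@6 MEM@7 WB@8
I3 ld r1 <- r5: IF@4 ID@6 stall=0 (-) EX@7 MEM@8 WB@9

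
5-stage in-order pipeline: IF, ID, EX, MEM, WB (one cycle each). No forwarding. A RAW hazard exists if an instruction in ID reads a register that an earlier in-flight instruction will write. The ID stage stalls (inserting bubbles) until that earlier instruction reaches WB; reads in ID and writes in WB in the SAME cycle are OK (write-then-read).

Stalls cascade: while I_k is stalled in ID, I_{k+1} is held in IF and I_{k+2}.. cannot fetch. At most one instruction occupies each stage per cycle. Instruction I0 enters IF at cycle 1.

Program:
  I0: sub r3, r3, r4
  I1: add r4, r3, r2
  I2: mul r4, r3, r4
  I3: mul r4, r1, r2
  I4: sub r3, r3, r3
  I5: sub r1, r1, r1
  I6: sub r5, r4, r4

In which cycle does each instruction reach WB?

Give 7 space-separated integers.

Answer: 5 8 11 12 13 14 15

Derivation:
I0 sub r3 <- r3,r4: IF@1 ID@2 stall=0 (-) EX@3 MEM@4 WB@5
I1 add r4 <- r3,r2: IF@2 ID@3 stall=2 (RAW on I0.r3 (WB@5)) EX@6 MEM@7 WB@8
I2 mul r4 <- r3,r4: IF@3 ID@6 stall=2 (RAW on I1.r4 (WB@8)) EX@9 MEM@10 WB@11
I3 mul r4 <- r1,r2: IF@6 ID@9 stall=0 (-) EX@10 MEM@11 WB@12
I4 sub r3 <- r3,r3: IF@9 ID@10 stall=0 (-) EX@11 MEM@12 WB@13
I5 sub r1 <- r1,r1: IF@10 ID@11 stall=0 (-) EX@12 MEM@13 WB@14
I6 sub r5 <- r4,r4: IF@11 ID@12 stall=0 (-) EX@13 MEM@14 WB@15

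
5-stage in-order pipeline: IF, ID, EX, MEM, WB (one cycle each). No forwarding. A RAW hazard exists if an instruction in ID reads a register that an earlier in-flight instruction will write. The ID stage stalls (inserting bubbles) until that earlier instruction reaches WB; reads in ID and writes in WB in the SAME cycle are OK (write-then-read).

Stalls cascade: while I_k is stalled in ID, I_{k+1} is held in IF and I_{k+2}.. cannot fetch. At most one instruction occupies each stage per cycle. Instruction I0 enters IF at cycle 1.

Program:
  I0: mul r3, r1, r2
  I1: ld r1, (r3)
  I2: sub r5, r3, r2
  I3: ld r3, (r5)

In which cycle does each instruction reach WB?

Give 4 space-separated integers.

Answer: 5 8 9 12

Derivation:
I0 mul r3 <- r1,r2: IF@1 ID@2 stall=0 (-) EX@3 MEM@4 WB@5
I1 ld r1 <- r3: IF@2 ID@3 stall=2 (RAW on I0.r3 (WB@5)) EX@6 MEM@7 WB@8
I2 sub r5 <- r3,r2: IF@3 ID@6 stall=0 (-) EX@7 MEM@8 WB@9
I3 ld r3 <- r5: IF@6 ID@7 stall=2 (RAW on I2.r5 (WB@9)) EX@10 MEM@11 WB@12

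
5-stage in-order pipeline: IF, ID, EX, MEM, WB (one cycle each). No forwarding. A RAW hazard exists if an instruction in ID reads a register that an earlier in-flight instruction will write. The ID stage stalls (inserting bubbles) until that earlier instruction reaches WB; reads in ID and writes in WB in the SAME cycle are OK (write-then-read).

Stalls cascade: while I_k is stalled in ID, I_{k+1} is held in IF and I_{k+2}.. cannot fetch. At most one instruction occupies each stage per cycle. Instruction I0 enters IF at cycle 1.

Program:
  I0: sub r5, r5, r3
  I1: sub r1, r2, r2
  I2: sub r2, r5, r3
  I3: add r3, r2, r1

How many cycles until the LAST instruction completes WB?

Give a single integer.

I0 sub r5 <- r5,r3: IF@1 ID@2 stall=0 (-) EX@3 MEM@4 WB@5
I1 sub r1 <- r2,r2: IF@2 ID@3 stall=0 (-) EX@4 MEM@5 WB@6
I2 sub r2 <- r5,r3: IF@3 ID@4 stall=1 (RAW on I0.r5 (WB@5)) EX@6 MEM@7 WB@8
I3 add r3 <- r2,r1: IF@4 ID@6 stall=2 (RAW on I2.r2 (WB@8)) EX@9 MEM@10 WB@11

Answer: 11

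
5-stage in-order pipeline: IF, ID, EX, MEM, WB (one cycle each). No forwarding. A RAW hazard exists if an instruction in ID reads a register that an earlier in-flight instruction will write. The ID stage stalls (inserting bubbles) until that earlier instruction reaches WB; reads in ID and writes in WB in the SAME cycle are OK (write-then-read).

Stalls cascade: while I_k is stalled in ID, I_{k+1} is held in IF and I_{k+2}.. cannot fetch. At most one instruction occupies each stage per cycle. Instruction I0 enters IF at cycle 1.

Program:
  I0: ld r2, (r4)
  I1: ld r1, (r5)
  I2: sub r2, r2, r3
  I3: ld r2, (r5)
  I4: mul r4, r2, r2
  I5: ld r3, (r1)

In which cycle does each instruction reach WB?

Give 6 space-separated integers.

I0 ld r2 <- r4: IF@1 ID@2 stall=0 (-) EX@3 MEM@4 WB@5
I1 ld r1 <- r5: IF@2 ID@3 stall=0 (-) EX@4 MEM@5 WB@6
I2 sub r2 <- r2,r3: IF@3 ID@4 stall=1 (RAW on I0.r2 (WB@5)) EX@6 MEM@7 WB@8
I3 ld r2 <- r5: IF@4 ID@6 stall=0 (-) EX@7 MEM@8 WB@9
I4 mul r4 <- r2,r2: IF@6 ID@7 stall=2 (RAW on I3.r2 (WB@9)) EX@10 MEM@11 WB@12
I5 ld r3 <- r1: IF@7 ID@10 stall=0 (-) EX@11 MEM@12 WB@13

Answer: 5 6 8 9 12 13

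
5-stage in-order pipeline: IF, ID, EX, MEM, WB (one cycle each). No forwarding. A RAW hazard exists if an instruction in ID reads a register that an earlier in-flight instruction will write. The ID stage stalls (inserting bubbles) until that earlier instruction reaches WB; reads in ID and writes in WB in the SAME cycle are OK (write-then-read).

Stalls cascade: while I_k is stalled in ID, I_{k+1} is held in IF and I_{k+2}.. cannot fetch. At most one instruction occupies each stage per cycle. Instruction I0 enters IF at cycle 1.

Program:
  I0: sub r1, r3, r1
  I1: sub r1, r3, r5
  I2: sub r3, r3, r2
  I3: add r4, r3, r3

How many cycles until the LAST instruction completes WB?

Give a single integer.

I0 sub r1 <- r3,r1: IF@1 ID@2 stall=0 (-) EX@3 MEM@4 WB@5
I1 sub r1 <- r3,r5: IF@2 ID@3 stall=0 (-) EX@4 MEM@5 WB@6
I2 sub r3 <- r3,r2: IF@3 ID@4 stall=0 (-) EX@5 MEM@6 WB@7
I3 add r4 <- r3,r3: IF@4 ID@5 stall=2 (RAW on I2.r3 (WB@7)) EX@8 MEM@9 WB@10

Answer: 10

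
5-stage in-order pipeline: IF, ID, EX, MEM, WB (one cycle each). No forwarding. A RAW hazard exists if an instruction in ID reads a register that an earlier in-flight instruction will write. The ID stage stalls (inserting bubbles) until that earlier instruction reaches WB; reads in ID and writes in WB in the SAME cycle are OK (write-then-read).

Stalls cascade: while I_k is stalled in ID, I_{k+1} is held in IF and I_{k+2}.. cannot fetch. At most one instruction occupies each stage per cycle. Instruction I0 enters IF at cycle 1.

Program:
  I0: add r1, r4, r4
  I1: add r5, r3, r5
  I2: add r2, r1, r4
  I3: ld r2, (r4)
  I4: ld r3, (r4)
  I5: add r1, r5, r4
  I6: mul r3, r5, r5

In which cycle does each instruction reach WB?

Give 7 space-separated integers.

I0 add r1 <- r4,r4: IF@1 ID@2 stall=0 (-) EX@3 MEM@4 WB@5
I1 add r5 <- r3,r5: IF@2 ID@3 stall=0 (-) EX@4 MEM@5 WB@6
I2 add r2 <- r1,r4: IF@3 ID@4 stall=1 (RAW on I0.r1 (WB@5)) EX@6 MEM@7 WB@8
I3 ld r2 <- r4: IF@4 ID@6 stall=0 (-) EX@7 MEM@8 WB@9
I4 ld r3 <- r4: IF@6 ID@7 stall=0 (-) EX@8 MEM@9 WB@10
I5 add r1 <- r5,r4: IF@7 ID@8 stall=0 (-) EX@9 MEM@10 WB@11
I6 mul r3 <- r5,r5: IF@8 ID@9 stall=0 (-) EX@10 MEM@11 WB@12

Answer: 5 6 8 9 10 11 12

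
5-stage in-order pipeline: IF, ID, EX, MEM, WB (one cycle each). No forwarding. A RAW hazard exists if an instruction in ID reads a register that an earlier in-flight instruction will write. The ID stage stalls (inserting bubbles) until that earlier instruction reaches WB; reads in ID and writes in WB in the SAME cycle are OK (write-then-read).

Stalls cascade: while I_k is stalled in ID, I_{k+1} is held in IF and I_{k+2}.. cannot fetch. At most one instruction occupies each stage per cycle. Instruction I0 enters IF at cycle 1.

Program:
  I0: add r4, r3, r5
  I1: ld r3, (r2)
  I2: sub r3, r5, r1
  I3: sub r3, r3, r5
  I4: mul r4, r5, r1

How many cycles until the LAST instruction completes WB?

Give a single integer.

I0 add r4 <- r3,r5: IF@1 ID@2 stall=0 (-) EX@3 MEM@4 WB@5
I1 ld r3 <- r2: IF@2 ID@3 stall=0 (-) EX@4 MEM@5 WB@6
I2 sub r3 <- r5,r1: IF@3 ID@4 stall=0 (-) EX@5 MEM@6 WB@7
I3 sub r3 <- r3,r5: IF@4 ID@5 stall=2 (RAW on I2.r3 (WB@7)) EX@8 MEM@9 WB@10
I4 mul r4 <- r5,r1: IF@5 ID@8 stall=0 (-) EX@9 MEM@10 WB@11

Answer: 11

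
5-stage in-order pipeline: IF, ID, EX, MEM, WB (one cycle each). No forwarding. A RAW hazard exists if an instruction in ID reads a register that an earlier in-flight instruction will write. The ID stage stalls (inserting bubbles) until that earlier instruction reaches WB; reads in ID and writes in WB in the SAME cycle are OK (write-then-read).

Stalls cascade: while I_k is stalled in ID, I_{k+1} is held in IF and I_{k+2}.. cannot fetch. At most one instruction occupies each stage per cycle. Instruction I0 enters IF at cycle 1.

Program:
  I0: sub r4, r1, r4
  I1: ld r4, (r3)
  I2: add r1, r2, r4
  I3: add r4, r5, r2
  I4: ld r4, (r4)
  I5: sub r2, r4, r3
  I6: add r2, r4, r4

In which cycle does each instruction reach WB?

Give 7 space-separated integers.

I0 sub r4 <- r1,r4: IF@1 ID@2 stall=0 (-) EX@3 MEM@4 WB@5
I1 ld r4 <- r3: IF@2 ID@3 stall=0 (-) EX@4 MEM@5 WB@6
I2 add r1 <- r2,r4: IF@3 ID@4 stall=2 (RAW on I1.r4 (WB@6)) EX@7 MEM@8 WB@9
I3 add r4 <- r5,r2: IF@4 ID@7 stall=0 (-) EX@8 MEM@9 WB@10
I4 ld r4 <- r4: IF@7 ID@8 stall=2 (RAW on I3.r4 (WB@10)) EX@11 MEM@12 WB@13
I5 sub r2 <- r4,r3: IF@8 ID@11 stall=2 (RAW on I4.r4 (WB@13)) EX@14 MEM@15 WB@16
I6 add r2 <- r4,r4: IF@11 ID@14 stall=0 (-) EX@15 MEM@16 WB@17

Answer: 5 6 9 10 13 16 17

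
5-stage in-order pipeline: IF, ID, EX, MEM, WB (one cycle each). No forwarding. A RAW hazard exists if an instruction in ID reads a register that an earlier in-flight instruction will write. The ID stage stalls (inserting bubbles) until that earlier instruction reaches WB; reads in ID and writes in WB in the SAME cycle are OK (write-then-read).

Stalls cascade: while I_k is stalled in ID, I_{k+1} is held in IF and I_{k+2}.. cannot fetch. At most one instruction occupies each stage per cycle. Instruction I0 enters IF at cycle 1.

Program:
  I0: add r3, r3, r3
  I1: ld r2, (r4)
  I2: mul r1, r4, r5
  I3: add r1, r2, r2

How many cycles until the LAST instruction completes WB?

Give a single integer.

Answer: 9

Derivation:
I0 add r3 <- r3,r3: IF@1 ID@2 stall=0 (-) EX@3 MEM@4 WB@5
I1 ld r2 <- r4: IF@2 ID@3 stall=0 (-) EX@4 MEM@5 WB@6
I2 mul r1 <- r4,r5: IF@3 ID@4 stall=0 (-) EX@5 MEM@6 WB@7
I3 add r1 <- r2,r2: IF@4 ID@5 stall=1 (RAW on I1.r2 (WB@6)) EX@7 MEM@8 WB@9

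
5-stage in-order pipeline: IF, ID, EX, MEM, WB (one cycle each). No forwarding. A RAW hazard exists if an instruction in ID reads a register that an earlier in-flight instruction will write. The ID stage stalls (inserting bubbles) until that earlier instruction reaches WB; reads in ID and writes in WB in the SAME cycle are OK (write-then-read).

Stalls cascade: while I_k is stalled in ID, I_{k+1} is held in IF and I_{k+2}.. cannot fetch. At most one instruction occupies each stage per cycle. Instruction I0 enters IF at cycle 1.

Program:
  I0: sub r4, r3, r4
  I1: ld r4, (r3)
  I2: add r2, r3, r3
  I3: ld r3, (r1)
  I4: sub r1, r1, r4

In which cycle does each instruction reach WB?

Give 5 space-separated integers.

I0 sub r4 <- r3,r4: IF@1 ID@2 stall=0 (-) EX@3 MEM@4 WB@5
I1 ld r4 <- r3: IF@2 ID@3 stall=0 (-) EX@4 MEM@5 WB@6
I2 add r2 <- r3,r3: IF@3 ID@4 stall=0 (-) EX@5 MEM@6 WB@7
I3 ld r3 <- r1: IF@4 ID@5 stall=0 (-) EX@6 MEM@7 WB@8
I4 sub r1 <- r1,r4: IF@5 ID@6 stall=0 (-) EX@7 MEM@8 WB@9

Answer: 5 6 7 8 9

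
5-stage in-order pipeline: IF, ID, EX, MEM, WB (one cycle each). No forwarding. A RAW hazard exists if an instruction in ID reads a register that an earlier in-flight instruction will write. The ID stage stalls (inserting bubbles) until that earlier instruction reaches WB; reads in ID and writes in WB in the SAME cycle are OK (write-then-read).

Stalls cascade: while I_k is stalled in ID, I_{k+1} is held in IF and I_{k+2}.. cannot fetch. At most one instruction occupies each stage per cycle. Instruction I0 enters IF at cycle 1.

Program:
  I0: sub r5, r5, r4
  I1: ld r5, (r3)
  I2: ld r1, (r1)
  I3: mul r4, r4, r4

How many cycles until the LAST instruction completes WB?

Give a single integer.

I0 sub r5 <- r5,r4: IF@1 ID@2 stall=0 (-) EX@3 MEM@4 WB@5
I1 ld r5 <- r3: IF@2 ID@3 stall=0 (-) EX@4 MEM@5 WB@6
I2 ld r1 <- r1: IF@3 ID@4 stall=0 (-) EX@5 MEM@6 WB@7
I3 mul r4 <- r4,r4: IF@4 ID@5 stall=0 (-) EX@6 MEM@7 WB@8

Answer: 8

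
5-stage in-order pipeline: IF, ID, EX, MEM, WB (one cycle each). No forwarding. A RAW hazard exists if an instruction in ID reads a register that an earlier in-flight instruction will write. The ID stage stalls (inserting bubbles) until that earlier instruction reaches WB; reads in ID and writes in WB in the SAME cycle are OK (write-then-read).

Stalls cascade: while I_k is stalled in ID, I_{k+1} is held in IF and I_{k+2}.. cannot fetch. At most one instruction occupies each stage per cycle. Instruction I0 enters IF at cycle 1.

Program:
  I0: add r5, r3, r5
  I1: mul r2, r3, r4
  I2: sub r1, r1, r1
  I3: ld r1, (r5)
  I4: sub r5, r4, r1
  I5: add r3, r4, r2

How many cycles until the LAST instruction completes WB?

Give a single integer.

Answer: 12

Derivation:
I0 add r5 <- r3,r5: IF@1 ID@2 stall=0 (-) EX@3 MEM@4 WB@5
I1 mul r2 <- r3,r4: IF@2 ID@3 stall=0 (-) EX@4 MEM@5 WB@6
I2 sub r1 <- r1,r1: IF@3 ID@4 stall=0 (-) EX@5 MEM@6 WB@7
I3 ld r1 <- r5: IF@4 ID@5 stall=0 (-) EX@6 MEM@7 WB@8
I4 sub r5 <- r4,r1: IF@5 ID@6 stall=2 (RAW on I3.r1 (WB@8)) EX@9 MEM@10 WB@11
I5 add r3 <- r4,r2: IF@6 ID@9 stall=0 (-) EX@10 MEM@11 WB@12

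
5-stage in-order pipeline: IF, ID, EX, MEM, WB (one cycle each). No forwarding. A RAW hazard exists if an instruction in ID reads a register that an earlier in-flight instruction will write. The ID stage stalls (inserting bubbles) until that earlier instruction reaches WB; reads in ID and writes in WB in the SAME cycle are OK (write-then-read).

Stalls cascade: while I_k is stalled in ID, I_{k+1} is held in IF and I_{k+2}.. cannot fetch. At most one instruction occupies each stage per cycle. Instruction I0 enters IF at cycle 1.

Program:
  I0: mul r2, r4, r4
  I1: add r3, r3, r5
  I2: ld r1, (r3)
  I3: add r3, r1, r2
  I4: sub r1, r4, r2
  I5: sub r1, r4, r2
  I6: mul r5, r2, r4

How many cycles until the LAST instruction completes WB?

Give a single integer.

I0 mul r2 <- r4,r4: IF@1 ID@2 stall=0 (-) EX@3 MEM@4 WB@5
I1 add r3 <- r3,r5: IF@2 ID@3 stall=0 (-) EX@4 MEM@5 WB@6
I2 ld r1 <- r3: IF@3 ID@4 stall=2 (RAW on I1.r3 (WB@6)) EX@7 MEM@8 WB@9
I3 add r3 <- r1,r2: IF@4 ID@7 stall=2 (RAW on I2.r1 (WB@9)) EX@10 MEM@11 WB@12
I4 sub r1 <- r4,r2: IF@7 ID@10 stall=0 (-) EX@11 MEM@12 WB@13
I5 sub r1 <- r4,r2: IF@10 ID@11 stall=0 (-) EX@12 MEM@13 WB@14
I6 mul r5 <- r2,r4: IF@11 ID@12 stall=0 (-) EX@13 MEM@14 WB@15

Answer: 15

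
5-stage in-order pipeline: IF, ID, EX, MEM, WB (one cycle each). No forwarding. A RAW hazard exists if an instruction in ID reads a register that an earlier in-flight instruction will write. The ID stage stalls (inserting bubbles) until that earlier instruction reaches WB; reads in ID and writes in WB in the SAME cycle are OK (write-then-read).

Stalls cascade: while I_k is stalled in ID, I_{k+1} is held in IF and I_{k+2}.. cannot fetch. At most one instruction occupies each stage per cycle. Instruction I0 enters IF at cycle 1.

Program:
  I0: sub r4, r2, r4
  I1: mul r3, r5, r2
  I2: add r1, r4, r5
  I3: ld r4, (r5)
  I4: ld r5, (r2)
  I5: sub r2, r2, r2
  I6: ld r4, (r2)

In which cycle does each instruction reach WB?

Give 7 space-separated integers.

I0 sub r4 <- r2,r4: IF@1 ID@2 stall=0 (-) EX@3 MEM@4 WB@5
I1 mul r3 <- r5,r2: IF@2 ID@3 stall=0 (-) EX@4 MEM@5 WB@6
I2 add r1 <- r4,r5: IF@3 ID@4 stall=1 (RAW on I0.r4 (WB@5)) EX@6 MEM@7 WB@8
I3 ld r4 <- r5: IF@4 ID@6 stall=0 (-) EX@7 MEM@8 WB@9
I4 ld r5 <- r2: IF@6 ID@7 stall=0 (-) EX@8 MEM@9 WB@10
I5 sub r2 <- r2,r2: IF@7 ID@8 stall=0 (-) EX@9 MEM@10 WB@11
I6 ld r4 <- r2: IF@8 ID@9 stall=2 (RAW on I5.r2 (WB@11)) EX@12 MEM@13 WB@14

Answer: 5 6 8 9 10 11 14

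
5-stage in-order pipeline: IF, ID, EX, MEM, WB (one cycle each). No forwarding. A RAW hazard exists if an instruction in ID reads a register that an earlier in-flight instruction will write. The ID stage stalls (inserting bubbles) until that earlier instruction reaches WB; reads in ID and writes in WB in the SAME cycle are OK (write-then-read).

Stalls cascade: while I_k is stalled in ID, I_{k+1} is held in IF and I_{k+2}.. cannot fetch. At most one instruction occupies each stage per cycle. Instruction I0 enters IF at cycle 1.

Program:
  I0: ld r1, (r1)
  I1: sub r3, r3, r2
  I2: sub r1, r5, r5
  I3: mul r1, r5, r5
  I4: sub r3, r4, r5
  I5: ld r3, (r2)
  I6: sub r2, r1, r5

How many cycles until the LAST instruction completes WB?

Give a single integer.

Answer: 11

Derivation:
I0 ld r1 <- r1: IF@1 ID@2 stall=0 (-) EX@3 MEM@4 WB@5
I1 sub r3 <- r3,r2: IF@2 ID@3 stall=0 (-) EX@4 MEM@5 WB@6
I2 sub r1 <- r5,r5: IF@3 ID@4 stall=0 (-) EX@5 MEM@6 WB@7
I3 mul r1 <- r5,r5: IF@4 ID@5 stall=0 (-) EX@6 MEM@7 WB@8
I4 sub r3 <- r4,r5: IF@5 ID@6 stall=0 (-) EX@7 MEM@8 WB@9
I5 ld r3 <- r2: IF@6 ID@7 stall=0 (-) EX@8 MEM@9 WB@10
I6 sub r2 <- r1,r5: IF@7 ID@8 stall=0 (-) EX@9 MEM@10 WB@11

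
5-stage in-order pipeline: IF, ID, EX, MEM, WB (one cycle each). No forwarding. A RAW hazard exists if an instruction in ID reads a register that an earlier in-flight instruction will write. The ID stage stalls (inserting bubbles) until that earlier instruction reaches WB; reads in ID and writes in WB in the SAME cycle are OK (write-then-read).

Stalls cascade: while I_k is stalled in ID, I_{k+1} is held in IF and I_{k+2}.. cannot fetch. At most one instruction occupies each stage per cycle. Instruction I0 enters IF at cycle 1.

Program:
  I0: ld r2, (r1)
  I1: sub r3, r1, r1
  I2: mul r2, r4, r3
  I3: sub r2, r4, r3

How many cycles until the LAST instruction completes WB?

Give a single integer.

Answer: 10

Derivation:
I0 ld r2 <- r1: IF@1 ID@2 stall=0 (-) EX@3 MEM@4 WB@5
I1 sub r3 <- r1,r1: IF@2 ID@3 stall=0 (-) EX@4 MEM@5 WB@6
I2 mul r2 <- r4,r3: IF@3 ID@4 stall=2 (RAW on I1.r3 (WB@6)) EX@7 MEM@8 WB@9
I3 sub r2 <- r4,r3: IF@4 ID@7 stall=0 (-) EX@8 MEM@9 WB@10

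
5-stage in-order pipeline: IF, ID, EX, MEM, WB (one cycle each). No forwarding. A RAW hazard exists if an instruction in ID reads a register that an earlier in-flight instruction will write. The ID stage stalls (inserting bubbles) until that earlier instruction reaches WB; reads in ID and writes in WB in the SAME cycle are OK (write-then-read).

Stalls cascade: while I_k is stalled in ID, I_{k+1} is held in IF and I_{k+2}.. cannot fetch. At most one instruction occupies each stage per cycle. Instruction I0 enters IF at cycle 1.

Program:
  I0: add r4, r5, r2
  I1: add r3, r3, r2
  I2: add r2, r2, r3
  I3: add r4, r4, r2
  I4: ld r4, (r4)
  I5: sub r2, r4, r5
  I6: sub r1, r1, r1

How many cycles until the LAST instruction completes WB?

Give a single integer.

I0 add r4 <- r5,r2: IF@1 ID@2 stall=0 (-) EX@3 MEM@4 WB@5
I1 add r3 <- r3,r2: IF@2 ID@3 stall=0 (-) EX@4 MEM@5 WB@6
I2 add r2 <- r2,r3: IF@3 ID@4 stall=2 (RAW on I1.r3 (WB@6)) EX@7 MEM@8 WB@9
I3 add r4 <- r4,r2: IF@4 ID@7 stall=2 (RAW on I2.r2 (WB@9)) EX@10 MEM@11 WB@12
I4 ld r4 <- r4: IF@7 ID@10 stall=2 (RAW on I3.r4 (WB@12)) EX@13 MEM@14 WB@15
I5 sub r2 <- r4,r5: IF@10 ID@13 stall=2 (RAW on I4.r4 (WB@15)) EX@16 MEM@17 WB@18
I6 sub r1 <- r1,r1: IF@13 ID@16 stall=0 (-) EX@17 MEM@18 WB@19

Answer: 19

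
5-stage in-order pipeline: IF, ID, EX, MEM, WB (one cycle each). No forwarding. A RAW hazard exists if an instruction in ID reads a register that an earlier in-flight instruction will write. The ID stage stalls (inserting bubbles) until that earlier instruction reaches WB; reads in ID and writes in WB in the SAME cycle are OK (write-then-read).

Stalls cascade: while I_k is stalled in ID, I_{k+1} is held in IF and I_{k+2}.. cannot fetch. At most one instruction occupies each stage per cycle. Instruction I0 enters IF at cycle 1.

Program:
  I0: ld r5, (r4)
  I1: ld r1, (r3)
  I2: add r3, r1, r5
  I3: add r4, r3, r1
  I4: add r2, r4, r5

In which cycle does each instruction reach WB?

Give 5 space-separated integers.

I0 ld r5 <- r4: IF@1 ID@2 stall=0 (-) EX@3 MEM@4 WB@5
I1 ld r1 <- r3: IF@2 ID@3 stall=0 (-) EX@4 MEM@5 WB@6
I2 add r3 <- r1,r5: IF@3 ID@4 stall=2 (RAW on I1.r1 (WB@6)) EX@7 MEM@8 WB@9
I3 add r4 <- r3,r1: IF@4 ID@7 stall=2 (RAW on I2.r3 (WB@9)) EX@10 MEM@11 WB@12
I4 add r2 <- r4,r5: IF@7 ID@10 stall=2 (RAW on I3.r4 (WB@12)) EX@13 MEM@14 WB@15

Answer: 5 6 9 12 15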